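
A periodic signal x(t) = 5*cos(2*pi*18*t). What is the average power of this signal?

Average power of A*cos(wt) is A^2/2.
P = 5^2 / 2 = 25/2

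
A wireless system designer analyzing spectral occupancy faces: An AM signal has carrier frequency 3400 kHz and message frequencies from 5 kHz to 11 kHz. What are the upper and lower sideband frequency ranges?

Upper sideband (USB) = fc + [fm_low, fm_high] = 3400 + [5, 11] = [3405, 3411] kHz
Lower sideband (LSB) = fc - [fm_high, fm_low] = 3400 - [11, 5] = [3389, 3395] kHz
Total occupied spectrum: 3389 kHz to 3411 kHz (plus carrier at 3400 kHz)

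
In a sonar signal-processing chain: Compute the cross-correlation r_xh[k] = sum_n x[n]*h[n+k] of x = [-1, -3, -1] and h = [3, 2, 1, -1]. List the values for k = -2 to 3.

Both sequences indexed from 0 and zero outside their support.
Lags with overlap: k = -2 to 3.
  r_xh[-2] = x[2]*h[0] = -3
  r_xh[-1] = x[1]*h[0] + x[2]*h[1] = -11
  r_xh[0] = x[0]*h[0] + x[1]*h[1] + x[2]*h[2] = -10
  r_xh[1] = x[0]*h[1] + x[1]*h[2] + x[2]*h[3] = -4
  r_xh[2] = x[0]*h[2] + x[1]*h[3] = 2
  r_xh[3] = x[0]*h[3] = 1
r_xh = [-3, -11, -10, -4, 2, 1] (for k = -2, ..., 3)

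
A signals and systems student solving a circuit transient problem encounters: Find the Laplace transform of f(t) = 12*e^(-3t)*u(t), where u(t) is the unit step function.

Standard Laplace transform pair:
e^(-at)*u(t) <-> 1/(s+a)
With a = 3: L{12*e^(-3t)*u(t)} = 12/(s+3), ROC: Re(s) > -3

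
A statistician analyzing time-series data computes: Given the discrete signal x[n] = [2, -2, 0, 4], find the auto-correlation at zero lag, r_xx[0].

The auto-correlation at zero lag r_xx[0] equals the signal energy.
r_xx[0] = sum of x[n]^2 = 2^2 + (-2)^2 + 0^2 + 4^2
= 4 + 4 + 0 + 16 = 24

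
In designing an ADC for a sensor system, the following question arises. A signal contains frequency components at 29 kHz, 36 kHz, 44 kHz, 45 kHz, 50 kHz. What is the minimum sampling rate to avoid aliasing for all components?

The highest frequency component is f_max = 50 kHz.
Nyquist rate = 2 * f_max = 2 * 50 kHz = 100 kHz.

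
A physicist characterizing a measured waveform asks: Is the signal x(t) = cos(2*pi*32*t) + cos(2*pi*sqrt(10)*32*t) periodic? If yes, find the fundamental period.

f1 = 32 Hz, f2 = 32*sqrt(10) Hz
Ratio f2/f1 = sqrt(10), which is irrational.
Since the frequency ratio is irrational, no common period exists.
The signal is not periodic.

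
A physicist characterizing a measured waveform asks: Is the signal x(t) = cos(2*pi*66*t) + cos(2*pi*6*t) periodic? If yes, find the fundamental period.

f1 = 66 Hz, f2 = 6 Hz
Period T1 = 1/66, T2 = 1/6
Ratio T1/T2 = 6/66, which is rational.
The signal is periodic with fundamental period T = 1/GCD(66,6) = 1/6 s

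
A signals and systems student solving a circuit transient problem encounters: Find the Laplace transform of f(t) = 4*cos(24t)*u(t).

Standard pair: cos(wt)*u(t) <-> s/(s^2+w^2)
With w = 24: L{4*cos(24t)*u(t)} = 4s/(s^2+576)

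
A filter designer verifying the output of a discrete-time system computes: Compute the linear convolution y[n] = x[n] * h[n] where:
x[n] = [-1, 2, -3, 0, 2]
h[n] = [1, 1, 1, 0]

y[n] = sum_k x[k]*h[n-k]. Output length = len(x) + len(h) - 1 = 5 + 4 - 1 = 8.
y[0] = -1*1 = -1
y[1] = 2*1 + -1*1 = 1
y[2] = -3*1 + 2*1 + -1*1 = -2
y[3] = 0*1 + -3*1 + 2*1 + -1*0 = -1
y[4] = 2*1 + 0*1 + -3*1 + 2*0 = -1
y[5] = 2*1 + 0*1 + -3*0 = 2
y[6] = 2*1 + 0*0 = 2
y[7] = 2*0 = 0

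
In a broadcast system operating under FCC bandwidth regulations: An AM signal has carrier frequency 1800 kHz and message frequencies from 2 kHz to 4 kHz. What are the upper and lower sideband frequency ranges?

Upper sideband (USB) = fc + [fm_low, fm_high] = 1800 + [2, 4] = [1802, 1804] kHz
Lower sideband (LSB) = fc - [fm_high, fm_low] = 1800 - [4, 2] = [1796, 1798] kHz
Total occupied spectrum: 1796 kHz to 1804 kHz (plus carrier at 1800 kHz)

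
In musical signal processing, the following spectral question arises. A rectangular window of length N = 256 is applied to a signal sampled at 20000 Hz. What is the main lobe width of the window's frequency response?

For a rectangular window of length N,
the main lobe width in frequency is 2*f_s/N.
= 2*20000/256 = 625/4 Hz
This determines the minimum frequency separation for resolving two sinusoids.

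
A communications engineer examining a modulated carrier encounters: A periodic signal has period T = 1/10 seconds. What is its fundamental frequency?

The fundamental frequency is the reciprocal of the period.
f = 1/T = 1/(1/10) = 10 Hz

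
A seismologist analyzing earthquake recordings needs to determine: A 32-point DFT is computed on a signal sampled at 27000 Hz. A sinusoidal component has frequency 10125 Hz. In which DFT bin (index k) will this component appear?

DFT frequency resolution = f_s/N = 27000/32 = 3375/4 Hz
Bin index k = f_signal / resolution = 10125 / 3375/4 = 12
The signal frequency 10125 Hz falls in DFT bin k = 12.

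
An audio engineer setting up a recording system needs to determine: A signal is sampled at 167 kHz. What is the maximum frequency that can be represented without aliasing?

The maximum frequency that can be represented without aliasing
is the Nyquist frequency: f_max = f_s / 2 = 167 kHz / 2 = 167/2 kHz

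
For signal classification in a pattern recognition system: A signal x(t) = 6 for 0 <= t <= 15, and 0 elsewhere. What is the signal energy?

Energy = integral of |x(t)|^2 dt over the signal duration
= 6^2 * 15 = 36 * 15 = 540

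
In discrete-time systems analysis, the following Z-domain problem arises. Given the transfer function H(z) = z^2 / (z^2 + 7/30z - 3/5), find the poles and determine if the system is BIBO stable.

Poles are roots of the denominator: z^2 + 7/30z - 3/5 = 0.
Quadratic formula: z = [-(7/30) +/- sqrt((7/30)^2 - 4*(-3/5))] / 2
Discriminant = 49/900 + 12/5 = 2209/900; sqrt = 47/30.
z = (-7/30 +/- 47/30) / 2 => z = 2/3 or z = -9/10.
|p1| = 2/3, |p2| = 9/10.
For BIBO stability, all poles must lie inside the unit circle (|p| < 1).
System is STABLE since both |p| < 1.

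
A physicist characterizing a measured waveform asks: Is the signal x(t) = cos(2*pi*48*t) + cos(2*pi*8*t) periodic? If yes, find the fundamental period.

f1 = 48 Hz, f2 = 8 Hz
Period T1 = 1/48, T2 = 1/8
Ratio T1/T2 = 8/48, which is rational.
The signal is periodic with fundamental period T = 1/GCD(48,8) = 1/8 s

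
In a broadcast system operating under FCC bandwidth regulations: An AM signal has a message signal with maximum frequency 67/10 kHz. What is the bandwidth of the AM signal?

In AM (double-sideband), the bandwidth is twice the message frequency.
BW = 2 * f_m = 2 * 67/10 kHz = 67/5 kHz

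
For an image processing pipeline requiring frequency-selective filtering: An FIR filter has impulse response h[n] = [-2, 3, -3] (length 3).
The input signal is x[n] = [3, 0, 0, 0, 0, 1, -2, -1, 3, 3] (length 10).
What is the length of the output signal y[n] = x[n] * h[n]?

For linear convolution, the output length is:
len(y) = len(x) + len(h) - 1 = 10 + 3 - 1 = 12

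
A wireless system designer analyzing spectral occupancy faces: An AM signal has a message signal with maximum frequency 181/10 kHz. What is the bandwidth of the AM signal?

In AM (double-sideband), the bandwidth is twice the message frequency.
BW = 2 * f_m = 2 * 181/10 kHz = 181/5 kHz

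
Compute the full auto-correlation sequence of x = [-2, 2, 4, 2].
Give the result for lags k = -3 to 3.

r_xx[k] = sum_m x[m]*x[m+k], indexed from 0, for k = -3 to 3:
  r_xx[-3] = x[3]*x[0] = -4
  r_xx[-2] = x[2]*x[0] + x[3]*x[1] = -4
  r_xx[-1] = x[1]*x[0] + x[2]*x[1] + x[3]*x[2] = 12
  r_xx[0] = x[0]*x[0] + x[1]*x[1] + x[2]*x[2] + x[3]*x[3] = 28
  r_xx[1] = x[0]*x[1] + x[1]*x[2] + x[2]*x[3] = 12
  r_xx[2] = x[0]*x[2] + x[1]*x[3] = -4
  r_xx[3] = x[0]*x[3] = -4
r_xx = [-4, -4, 12, 28, 12, -4, -4]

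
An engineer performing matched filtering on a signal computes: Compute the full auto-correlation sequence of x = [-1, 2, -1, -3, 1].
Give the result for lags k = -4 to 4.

r_xx[k] = sum_m x[m]*x[m+k], indexed from 0, for k = -4 to 4:
  r_xx[-4] = x[4]*x[0] = -1
  r_xx[-3] = x[3]*x[0] + x[4]*x[1] = 5
  r_xx[-2] = x[2]*x[0] + x[3]*x[1] + x[4]*x[2] = -6
  r_xx[-1] = x[1]*x[0] + x[2]*x[1] + x[3]*x[2] + x[4]*x[3] = -4
  r_xx[0] = x[0]*x[0] + x[1]*x[1] + x[2]*x[2] + x[3]*x[3] + x[4]*x[4] = 16
  r_xx[1] = x[0]*x[1] + x[1]*x[2] + x[2]*x[3] + x[3]*x[4] = -4
  r_xx[2] = x[0]*x[2] + x[1]*x[3] + x[2]*x[4] = -6
  r_xx[3] = x[0]*x[3] + x[1]*x[4] = 5
  r_xx[4] = x[0]*x[4] = -1
r_xx = [-1, 5, -6, -4, 16, -4, -6, 5, -1]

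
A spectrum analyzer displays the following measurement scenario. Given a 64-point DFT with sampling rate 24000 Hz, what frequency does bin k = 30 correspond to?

The frequency of DFT bin k is: f_k = k * f_s / N
f_30 = 30 * 24000 / 64 = 11250 Hz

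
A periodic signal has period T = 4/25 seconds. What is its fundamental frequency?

The fundamental frequency is the reciprocal of the period.
f = 1/T = 1/(4/25) = 25/4 Hz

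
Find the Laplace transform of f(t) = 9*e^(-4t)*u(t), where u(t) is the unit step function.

Standard Laplace transform pair:
e^(-at)*u(t) <-> 1/(s+a)
With a = 4: L{9*e^(-4t)*u(t)} = 9/(s+4), ROC: Re(s) > -4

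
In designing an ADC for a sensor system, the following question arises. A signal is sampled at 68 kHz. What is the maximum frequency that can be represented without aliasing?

The maximum frequency that can be represented without aliasing
is the Nyquist frequency: f_max = f_s / 2 = 68 kHz / 2 = 34 kHz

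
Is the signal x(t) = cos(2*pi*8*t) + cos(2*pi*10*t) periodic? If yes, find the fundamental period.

f1 = 8 Hz, f2 = 10 Hz
Period T1 = 1/8, T2 = 1/10
Ratio T1/T2 = 10/8, which is rational.
The signal is periodic with fundamental period T = 1/GCD(8,10) = 1/2 s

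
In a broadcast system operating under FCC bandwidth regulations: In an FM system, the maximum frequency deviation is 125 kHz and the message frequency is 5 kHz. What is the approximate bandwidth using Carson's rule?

Carson's rule: BW = 2*(delta_f + f_m)
= 2*(125 + 5) kHz = 260 kHz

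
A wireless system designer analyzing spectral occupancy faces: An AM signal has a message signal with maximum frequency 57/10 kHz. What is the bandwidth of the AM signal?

In AM (double-sideband), the bandwidth is twice the message frequency.
BW = 2 * f_m = 2 * 57/10 kHz = 57/5 kHz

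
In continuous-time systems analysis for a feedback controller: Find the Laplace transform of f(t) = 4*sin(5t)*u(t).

Standard pair: sin(wt)*u(t) <-> w/(s^2+w^2)
With w = 5: L{4*sin(5t)*u(t)} = 20/(s^2+25)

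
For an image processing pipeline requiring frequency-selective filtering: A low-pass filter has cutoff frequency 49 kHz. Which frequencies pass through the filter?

A low-pass filter passes all frequencies below the cutoff frequency 49 kHz and attenuates higher frequencies.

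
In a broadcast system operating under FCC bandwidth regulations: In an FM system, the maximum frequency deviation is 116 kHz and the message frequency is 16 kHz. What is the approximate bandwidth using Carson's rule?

Carson's rule: BW = 2*(delta_f + f_m)
= 2*(116 + 16) kHz = 264 kHz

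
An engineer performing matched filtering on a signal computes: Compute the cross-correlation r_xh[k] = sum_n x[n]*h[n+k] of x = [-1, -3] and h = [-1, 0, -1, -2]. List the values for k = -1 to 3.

Both sequences indexed from 0 and zero outside their support.
Lags with overlap: k = -1 to 3.
  r_xh[-1] = x[1]*h[0] = 3
  r_xh[0] = x[0]*h[0] + x[1]*h[1] = 1
  r_xh[1] = x[0]*h[1] + x[1]*h[2] = 3
  r_xh[2] = x[0]*h[2] + x[1]*h[3] = 7
  r_xh[3] = x[0]*h[3] = 2
r_xh = [3, 1, 3, 7, 2] (for k = -1, ..., 3)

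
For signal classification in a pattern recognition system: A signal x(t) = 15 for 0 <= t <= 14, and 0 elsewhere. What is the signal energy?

Energy = integral of |x(t)|^2 dt over the signal duration
= 15^2 * 14 = 225 * 14 = 3150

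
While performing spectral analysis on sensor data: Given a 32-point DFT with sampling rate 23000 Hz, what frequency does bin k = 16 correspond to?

The frequency of DFT bin k is: f_k = k * f_s / N
f_16 = 16 * 23000 / 32 = 11500 Hz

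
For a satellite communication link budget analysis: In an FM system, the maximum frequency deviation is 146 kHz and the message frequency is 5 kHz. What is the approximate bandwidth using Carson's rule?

Carson's rule: BW = 2*(delta_f + f_m)
= 2*(146 + 5) kHz = 302 kHz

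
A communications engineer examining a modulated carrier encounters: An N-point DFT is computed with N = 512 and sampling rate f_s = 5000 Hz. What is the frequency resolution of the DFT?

DFT frequency resolution = f_s / N
= 5000 / 512 = 625/64 Hz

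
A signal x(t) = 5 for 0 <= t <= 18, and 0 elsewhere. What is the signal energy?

Energy = integral of |x(t)|^2 dt over the signal duration
= 5^2 * 18 = 25 * 18 = 450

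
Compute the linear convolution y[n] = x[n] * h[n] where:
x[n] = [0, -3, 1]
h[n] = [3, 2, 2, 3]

y[n] = sum_k x[k]*h[n-k]. Output length = len(x) + len(h) - 1 = 3 + 4 - 1 = 6.
y[0] = 0*3 = 0
y[1] = -3*3 + 0*2 = -9
y[2] = 1*3 + -3*2 + 0*2 = -3
y[3] = 1*2 + -3*2 + 0*3 = -4
y[4] = 1*2 + -3*3 = -7
y[5] = 1*3 = 3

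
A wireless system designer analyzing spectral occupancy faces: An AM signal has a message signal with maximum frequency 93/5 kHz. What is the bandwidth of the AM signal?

In AM (double-sideband), the bandwidth is twice the message frequency.
BW = 2 * f_m = 2 * 93/5 kHz = 186/5 kHz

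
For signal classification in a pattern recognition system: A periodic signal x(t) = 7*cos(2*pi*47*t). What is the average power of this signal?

Average power of A*cos(wt) is A^2/2.
P = 7^2 / 2 = 49/2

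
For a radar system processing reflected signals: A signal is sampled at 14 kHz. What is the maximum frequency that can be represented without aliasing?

The maximum frequency that can be represented without aliasing
is the Nyquist frequency: f_max = f_s / 2 = 14 kHz / 2 = 7 kHz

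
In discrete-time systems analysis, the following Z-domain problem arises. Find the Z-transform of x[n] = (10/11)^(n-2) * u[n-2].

Time-shifting property: if X(z) = Z{x[n]}, then Z{x[n-d]} = z^(-d) * X(z)
X(z) = z/(z - 10/11) for x[n] = (10/11)^n * u[n]
Z{x[n-2]} = z^(-2) * z/(z - 10/11) = z^(-1)/(z - 10/11)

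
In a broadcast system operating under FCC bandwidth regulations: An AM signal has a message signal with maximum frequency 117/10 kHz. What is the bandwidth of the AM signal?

In AM (double-sideband), the bandwidth is twice the message frequency.
BW = 2 * f_m = 2 * 117/10 kHz = 117/5 kHz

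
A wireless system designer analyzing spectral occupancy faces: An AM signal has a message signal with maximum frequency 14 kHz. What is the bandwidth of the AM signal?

In AM (double-sideband), the bandwidth is twice the message frequency.
BW = 2 * f_m = 2 * 14 kHz = 28 kHz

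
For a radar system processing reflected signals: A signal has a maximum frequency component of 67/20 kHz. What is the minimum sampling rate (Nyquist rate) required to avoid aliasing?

By the Nyquist-Shannon sampling theorem,
the minimum sampling rate (Nyquist rate) must be at least 2 * f_max.
Nyquist rate = 2 * 67/20 kHz = 67/10 kHz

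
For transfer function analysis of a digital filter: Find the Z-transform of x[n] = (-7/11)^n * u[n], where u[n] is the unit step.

The Z-transform of a^n * u[n] is z/(z-a) for |z| > |a|.
Here a = -7/11, so X(z) = z/(z - (-7/11)) = 11z/(11z + 7)
ROC: |z| > 7/11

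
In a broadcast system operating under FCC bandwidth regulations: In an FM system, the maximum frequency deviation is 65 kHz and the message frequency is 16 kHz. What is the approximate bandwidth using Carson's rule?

Carson's rule: BW = 2*(delta_f + f_m)
= 2*(65 + 16) kHz = 162 kHz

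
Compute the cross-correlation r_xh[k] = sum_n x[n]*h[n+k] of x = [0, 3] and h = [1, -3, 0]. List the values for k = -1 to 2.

Both sequences indexed from 0 and zero outside their support.
Lags with overlap: k = -1 to 2.
  r_xh[-1] = x[1]*h[0] = 3
  r_xh[0] = x[0]*h[0] + x[1]*h[1] = -9
  r_xh[1] = x[0]*h[1] + x[1]*h[2] = 0
  r_xh[2] = x[0]*h[2] = 0
r_xh = [3, -9, 0, 0] (for k = -1, ..., 2)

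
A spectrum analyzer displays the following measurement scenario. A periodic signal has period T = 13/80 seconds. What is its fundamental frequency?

The fundamental frequency is the reciprocal of the period.
f = 1/T = 1/(13/80) = 80/13 Hz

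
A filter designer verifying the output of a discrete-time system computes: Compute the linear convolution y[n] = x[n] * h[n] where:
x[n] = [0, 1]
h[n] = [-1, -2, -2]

y[n] = sum_k x[k]*h[n-k]. Output length = len(x) + len(h) - 1 = 2 + 3 - 1 = 4.
y[0] = 0*-1 = 0
y[1] = 1*-1 + 0*-2 = -1
y[2] = 1*-2 + 0*-2 = -2
y[3] = 1*-2 = -2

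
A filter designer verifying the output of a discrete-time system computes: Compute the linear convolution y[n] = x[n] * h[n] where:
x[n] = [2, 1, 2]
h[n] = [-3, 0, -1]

y[n] = sum_k x[k]*h[n-k]. Output length = len(x) + len(h) - 1 = 3 + 3 - 1 = 5.
y[0] = 2*-3 = -6
y[1] = 1*-3 + 2*0 = -3
y[2] = 2*-3 + 1*0 + 2*-1 = -8
y[3] = 2*0 + 1*-1 = -1
y[4] = 2*-1 = -2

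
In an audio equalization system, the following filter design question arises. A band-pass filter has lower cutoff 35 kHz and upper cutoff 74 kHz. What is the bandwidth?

Bandwidth = f_high - f_low
= 74 kHz - 35 kHz = 39 kHz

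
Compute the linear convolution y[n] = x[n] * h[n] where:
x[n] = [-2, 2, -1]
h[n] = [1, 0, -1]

y[n] = sum_k x[k]*h[n-k]. Output length = len(x) + len(h) - 1 = 3 + 3 - 1 = 5.
y[0] = -2*1 = -2
y[1] = 2*1 + -2*0 = 2
y[2] = -1*1 + 2*0 + -2*-1 = 1
y[3] = -1*0 + 2*-1 = -2
y[4] = -1*-1 = 1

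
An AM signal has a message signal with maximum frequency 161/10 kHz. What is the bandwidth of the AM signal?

In AM (double-sideband), the bandwidth is twice the message frequency.
BW = 2 * f_m = 2 * 161/10 kHz = 161/5 kHz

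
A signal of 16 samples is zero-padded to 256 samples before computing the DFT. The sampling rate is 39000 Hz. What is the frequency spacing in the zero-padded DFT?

Original DFT: N = 16, resolution = f_s/N = 39000/16 = 4875/2 Hz
Zero-padded DFT: N = 256, resolution = f_s/N = 39000/256 = 4875/32 Hz
Zero-padding interpolates the spectrum (finer frequency grid)
but does NOT improve the true spectral resolution (ability to resolve close frequencies).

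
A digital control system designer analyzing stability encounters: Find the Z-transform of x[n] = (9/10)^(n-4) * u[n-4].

Time-shifting property: if X(z) = Z{x[n]}, then Z{x[n-d]} = z^(-d) * X(z)
X(z) = z/(z - 9/10) for x[n] = (9/10)^n * u[n]
Z{x[n-4]} = z^(-4) * z/(z - 9/10) = z^(-3)/(z - 9/10)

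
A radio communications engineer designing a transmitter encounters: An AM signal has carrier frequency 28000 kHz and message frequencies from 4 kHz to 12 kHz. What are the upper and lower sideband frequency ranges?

Upper sideband (USB) = fc + [fm_low, fm_high] = 28000 + [4, 12] = [28004, 28012] kHz
Lower sideband (LSB) = fc - [fm_high, fm_low] = 28000 - [12, 4] = [27988, 27996] kHz
Total occupied spectrum: 27988 kHz to 28012 kHz (plus carrier at 28000 kHz)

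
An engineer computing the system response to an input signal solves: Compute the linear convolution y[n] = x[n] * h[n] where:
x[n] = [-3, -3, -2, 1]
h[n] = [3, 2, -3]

y[n] = sum_k x[k]*h[n-k]. Output length = len(x) + len(h) - 1 = 4 + 3 - 1 = 6.
y[0] = -3*3 = -9
y[1] = -3*3 + -3*2 = -15
y[2] = -2*3 + -3*2 + -3*-3 = -3
y[3] = 1*3 + -2*2 + -3*-3 = 8
y[4] = 1*2 + -2*-3 = 8
y[5] = 1*-3 = -3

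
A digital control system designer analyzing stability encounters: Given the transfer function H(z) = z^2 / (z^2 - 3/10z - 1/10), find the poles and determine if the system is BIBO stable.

Poles are roots of the denominator: z^2 - 3/10z - 1/10 = 0.
Quadratic formula: z = [-(-3/10) +/- sqrt((-3/10)^2 - 4*(-1/10))] / 2
Discriminant = 9/100 + 2/5 = 49/100; sqrt = 7/10.
z = (3/10 +/- 7/10) / 2 => z = 1/2 or z = -1/5.
|p1| = 1/2, |p2| = 1/5.
For BIBO stability, all poles must lie inside the unit circle (|p| < 1).
System is STABLE since both |p| < 1.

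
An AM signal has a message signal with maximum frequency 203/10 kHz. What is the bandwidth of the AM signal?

In AM (double-sideband), the bandwidth is twice the message frequency.
BW = 2 * f_m = 2 * 203/10 kHz = 203/5 kHz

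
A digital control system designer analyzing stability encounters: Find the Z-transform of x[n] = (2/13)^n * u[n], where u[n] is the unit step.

The Z-transform of a^n * u[n] is z/(z-a) for |z| > |a|.
Here a = 2/13, so X(z) = z/(z - (2/13)) = 13z/(13z - 2)
ROC: |z| > 2/13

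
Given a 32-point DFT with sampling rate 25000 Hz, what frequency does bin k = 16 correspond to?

The frequency of DFT bin k is: f_k = k * f_s / N
f_16 = 16 * 25000 / 32 = 12500 Hz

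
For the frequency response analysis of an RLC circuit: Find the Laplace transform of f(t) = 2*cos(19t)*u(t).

Standard pair: cos(wt)*u(t) <-> s/(s^2+w^2)
With w = 19: L{2*cos(19t)*u(t)} = 2s/(s^2+361)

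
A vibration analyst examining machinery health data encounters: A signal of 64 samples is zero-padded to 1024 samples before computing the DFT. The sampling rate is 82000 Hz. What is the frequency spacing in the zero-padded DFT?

Original DFT: N = 64, resolution = f_s/N = 82000/64 = 5125/4 Hz
Zero-padded DFT: N = 1024, resolution = f_s/N = 82000/1024 = 5125/64 Hz
Zero-padding interpolates the spectrum (finer frequency grid)
but does NOT improve the true spectral resolution (ability to resolve close frequencies).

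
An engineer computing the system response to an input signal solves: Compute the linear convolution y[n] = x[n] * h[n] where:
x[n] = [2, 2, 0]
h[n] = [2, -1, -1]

y[n] = sum_k x[k]*h[n-k]. Output length = len(x) + len(h) - 1 = 3 + 3 - 1 = 5.
y[0] = 2*2 = 4
y[1] = 2*2 + 2*-1 = 2
y[2] = 0*2 + 2*-1 + 2*-1 = -4
y[3] = 0*-1 + 2*-1 = -2
y[4] = 0*-1 = 0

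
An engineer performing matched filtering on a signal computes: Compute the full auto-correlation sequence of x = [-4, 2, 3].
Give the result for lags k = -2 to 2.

r_xx[k] = sum_m x[m]*x[m+k], indexed from 0, for k = -2 to 2:
  r_xx[-2] = x[2]*x[0] = -12
  r_xx[-1] = x[1]*x[0] + x[2]*x[1] = -2
  r_xx[0] = x[0]*x[0] + x[1]*x[1] + x[2]*x[2] = 29
  r_xx[1] = x[0]*x[1] + x[1]*x[2] = -2
  r_xx[2] = x[0]*x[2] = -12
r_xx = [-12, -2, 29, -2, -12]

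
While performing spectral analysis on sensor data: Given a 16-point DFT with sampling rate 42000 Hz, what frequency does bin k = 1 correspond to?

The frequency of DFT bin k is: f_k = k * f_s / N
f_1 = 1 * 42000 / 16 = 2625 Hz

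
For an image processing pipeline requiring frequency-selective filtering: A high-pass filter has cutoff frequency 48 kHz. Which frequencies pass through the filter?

A high-pass filter passes all frequencies above the cutoff frequency 48 kHz and attenuates lower frequencies.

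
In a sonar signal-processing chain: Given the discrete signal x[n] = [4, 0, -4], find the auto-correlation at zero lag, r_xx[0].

The auto-correlation at zero lag r_xx[0] equals the signal energy.
r_xx[0] = sum of x[n]^2 = 4^2 + 0^2 + (-4)^2
= 16 + 0 + 16 = 32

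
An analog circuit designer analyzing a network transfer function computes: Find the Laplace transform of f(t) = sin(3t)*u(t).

Standard pair: sin(wt)*u(t) <-> w/(s^2+w^2)
With w = 3: L{sin(3t)*u(t)} = 3/(s^2+9)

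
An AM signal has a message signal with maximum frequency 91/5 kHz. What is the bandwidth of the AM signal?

In AM (double-sideband), the bandwidth is twice the message frequency.
BW = 2 * f_m = 2 * 91/5 kHz = 182/5 kHz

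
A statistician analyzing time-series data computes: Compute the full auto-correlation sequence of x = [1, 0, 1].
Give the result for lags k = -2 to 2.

r_xx[k] = sum_m x[m]*x[m+k], indexed from 0, for k = -2 to 2:
  r_xx[-2] = x[2]*x[0] = 1
  r_xx[-1] = x[1]*x[0] + x[2]*x[1] = 0
  r_xx[0] = x[0]*x[0] + x[1]*x[1] + x[2]*x[2] = 2
  r_xx[1] = x[0]*x[1] + x[1]*x[2] = 0
  r_xx[2] = x[0]*x[2] = 1
r_xx = [1, 0, 2, 0, 1]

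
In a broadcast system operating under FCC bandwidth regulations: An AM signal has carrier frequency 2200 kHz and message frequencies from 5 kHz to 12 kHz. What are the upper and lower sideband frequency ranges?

Upper sideband (USB) = fc + [fm_low, fm_high] = 2200 + [5, 12] = [2205, 2212] kHz
Lower sideband (LSB) = fc - [fm_high, fm_low] = 2200 - [12, 5] = [2188, 2195] kHz
Total occupied spectrum: 2188 kHz to 2212 kHz (plus carrier at 2200 kHz)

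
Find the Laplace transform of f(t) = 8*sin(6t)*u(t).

Standard pair: sin(wt)*u(t) <-> w/(s^2+w^2)
With w = 6: L{8*sin(6t)*u(t)} = 48/(s^2+36)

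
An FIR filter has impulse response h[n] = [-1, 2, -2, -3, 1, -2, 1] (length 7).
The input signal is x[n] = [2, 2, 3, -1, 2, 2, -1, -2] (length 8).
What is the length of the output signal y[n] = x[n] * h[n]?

For linear convolution, the output length is:
len(y) = len(x) + len(h) - 1 = 8 + 7 - 1 = 14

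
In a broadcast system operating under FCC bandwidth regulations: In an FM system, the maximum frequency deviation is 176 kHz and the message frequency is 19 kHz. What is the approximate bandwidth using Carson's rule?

Carson's rule: BW = 2*(delta_f + f_m)
= 2*(176 + 19) kHz = 390 kHz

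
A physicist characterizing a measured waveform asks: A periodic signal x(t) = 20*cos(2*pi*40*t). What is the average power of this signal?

Average power of A*cos(wt) is A^2/2.
P = 20^2 / 2 = 400/2 = 200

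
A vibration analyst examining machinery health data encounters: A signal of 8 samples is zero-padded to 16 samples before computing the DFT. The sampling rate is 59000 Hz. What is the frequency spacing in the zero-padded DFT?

Original DFT: N = 8, resolution = f_s/N = 59000/8 = 7375 Hz
Zero-padded DFT: N = 16, resolution = f_s/N = 59000/16 = 7375/2 Hz
Zero-padding interpolates the spectrum (finer frequency grid)
but does NOT improve the true spectral resolution (ability to resolve close frequencies).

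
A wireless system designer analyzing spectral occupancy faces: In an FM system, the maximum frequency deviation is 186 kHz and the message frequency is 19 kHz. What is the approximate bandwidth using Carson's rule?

Carson's rule: BW = 2*(delta_f + f_m)
= 2*(186 + 19) kHz = 410 kHz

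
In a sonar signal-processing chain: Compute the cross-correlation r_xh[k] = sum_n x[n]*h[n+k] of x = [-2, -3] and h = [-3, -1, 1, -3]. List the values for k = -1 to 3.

Both sequences indexed from 0 and zero outside their support.
Lags with overlap: k = -1 to 3.
  r_xh[-1] = x[1]*h[0] = 9
  r_xh[0] = x[0]*h[0] + x[1]*h[1] = 9
  r_xh[1] = x[0]*h[1] + x[1]*h[2] = -1
  r_xh[2] = x[0]*h[2] + x[1]*h[3] = 7
  r_xh[3] = x[0]*h[3] = 6
r_xh = [9, 9, -1, 7, 6] (for k = -1, ..., 3)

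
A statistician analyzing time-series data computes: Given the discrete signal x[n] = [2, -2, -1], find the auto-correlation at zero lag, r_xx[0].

The auto-correlation at zero lag r_xx[0] equals the signal energy.
r_xx[0] = sum of x[n]^2 = 2^2 + (-2)^2 + (-1)^2
= 4 + 4 + 1 = 9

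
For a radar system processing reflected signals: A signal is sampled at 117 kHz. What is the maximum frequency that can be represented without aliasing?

The maximum frequency that can be represented without aliasing
is the Nyquist frequency: f_max = f_s / 2 = 117 kHz / 2 = 117/2 kHz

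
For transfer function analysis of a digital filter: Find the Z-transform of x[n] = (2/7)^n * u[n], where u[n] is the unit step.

The Z-transform of a^n * u[n] is z/(z-a) for |z| > |a|.
Here a = 2/7, so X(z) = z/(z - (2/7)) = 7z/(7z - 2)
ROC: |z| > 2/7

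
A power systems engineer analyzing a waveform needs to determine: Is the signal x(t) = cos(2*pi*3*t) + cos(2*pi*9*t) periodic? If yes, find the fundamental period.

f1 = 3 Hz, f2 = 9 Hz
Period T1 = 1/3, T2 = 1/9
Ratio T1/T2 = 9/3, which is rational.
The signal is periodic with fundamental period T = 1/GCD(3,9) = 1/3 s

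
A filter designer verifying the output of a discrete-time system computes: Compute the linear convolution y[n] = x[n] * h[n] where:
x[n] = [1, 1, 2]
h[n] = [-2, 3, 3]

y[n] = sum_k x[k]*h[n-k]. Output length = len(x) + len(h) - 1 = 3 + 3 - 1 = 5.
y[0] = 1*-2 = -2
y[1] = 1*-2 + 1*3 = 1
y[2] = 2*-2 + 1*3 + 1*3 = 2
y[3] = 2*3 + 1*3 = 9
y[4] = 2*3 = 6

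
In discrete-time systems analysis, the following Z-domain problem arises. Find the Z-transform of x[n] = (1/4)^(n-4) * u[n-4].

Time-shifting property: if X(z) = Z{x[n]}, then Z{x[n-d]} = z^(-d) * X(z)
X(z) = z/(z - 1/4) for x[n] = (1/4)^n * u[n]
Z{x[n-4]} = z^(-4) * z/(z - 1/4) = z^(-3)/(z - 1/4)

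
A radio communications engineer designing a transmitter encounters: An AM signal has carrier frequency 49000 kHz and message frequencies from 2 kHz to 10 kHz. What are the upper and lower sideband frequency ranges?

Upper sideband (USB) = fc + [fm_low, fm_high] = 49000 + [2, 10] = [49002, 49010] kHz
Lower sideband (LSB) = fc - [fm_high, fm_low] = 49000 - [10, 2] = [48990, 48998] kHz
Total occupied spectrum: 48990 kHz to 49010 kHz (plus carrier at 49000 kHz)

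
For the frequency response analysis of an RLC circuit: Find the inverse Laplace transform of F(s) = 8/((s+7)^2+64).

Standard pair: w/((s+a)^2+w^2) <-> e^(-at)*sin(wt)*u(t)
With a=7, w=8: f(t) = e^(-7t)*sin(8t)*u(t)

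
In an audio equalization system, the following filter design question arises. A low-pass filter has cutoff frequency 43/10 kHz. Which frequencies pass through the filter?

A low-pass filter passes all frequencies below the cutoff frequency 43/10 kHz and attenuates higher frequencies.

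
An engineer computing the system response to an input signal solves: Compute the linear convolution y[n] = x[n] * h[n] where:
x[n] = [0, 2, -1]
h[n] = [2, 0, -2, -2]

y[n] = sum_k x[k]*h[n-k]. Output length = len(x) + len(h) - 1 = 3 + 4 - 1 = 6.
y[0] = 0*2 = 0
y[1] = 2*2 + 0*0 = 4
y[2] = -1*2 + 2*0 + 0*-2 = -2
y[3] = -1*0 + 2*-2 + 0*-2 = -4
y[4] = -1*-2 + 2*-2 = -2
y[5] = -1*-2 = 2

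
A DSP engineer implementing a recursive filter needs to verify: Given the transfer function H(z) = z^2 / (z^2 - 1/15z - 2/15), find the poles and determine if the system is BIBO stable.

Poles are roots of the denominator: z^2 - 1/15z - 2/15 = 0.
Quadratic formula: z = [-(-1/15) +/- sqrt((-1/15)^2 - 4*(-2/15))] / 2
Discriminant = 1/225 + 8/15 = 121/225; sqrt = 11/15.
z = (1/15 +/- 11/15) / 2 => z = 2/5 or z = -1/3.
|p1| = 2/5, |p2| = 1/3.
For BIBO stability, all poles must lie inside the unit circle (|p| < 1).
System is STABLE since both |p| < 1.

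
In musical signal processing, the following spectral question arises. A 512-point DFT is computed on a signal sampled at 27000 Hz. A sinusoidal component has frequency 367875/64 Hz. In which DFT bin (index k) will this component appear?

DFT frequency resolution = f_s/N = 27000/512 = 3375/64 Hz
Bin index k = f_signal / resolution = 367875/64 / 3375/64 = 109
The signal frequency 367875/64 Hz falls in DFT bin k = 109.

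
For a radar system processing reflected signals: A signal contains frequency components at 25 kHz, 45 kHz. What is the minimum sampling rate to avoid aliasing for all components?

The highest frequency component is f_max = 45 kHz.
Nyquist rate = 2 * f_max = 2 * 45 kHz = 90 kHz.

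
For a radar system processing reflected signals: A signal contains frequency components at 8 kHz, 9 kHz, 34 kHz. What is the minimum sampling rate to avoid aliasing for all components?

The highest frequency component is f_max = 34 kHz.
Nyquist rate = 2 * f_max = 2 * 34 kHz = 68 kHz.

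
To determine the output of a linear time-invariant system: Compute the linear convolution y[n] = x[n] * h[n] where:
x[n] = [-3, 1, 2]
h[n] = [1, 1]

y[n] = sum_k x[k]*h[n-k]. Output length = len(x) + len(h) - 1 = 3 + 2 - 1 = 4.
y[0] = -3*1 = -3
y[1] = 1*1 + -3*1 = -2
y[2] = 2*1 + 1*1 = 3
y[3] = 2*1 = 2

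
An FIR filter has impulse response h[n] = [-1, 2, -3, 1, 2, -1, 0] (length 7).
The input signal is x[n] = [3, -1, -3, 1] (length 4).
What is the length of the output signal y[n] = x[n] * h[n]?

For linear convolution, the output length is:
len(y) = len(x) + len(h) - 1 = 4 + 7 - 1 = 10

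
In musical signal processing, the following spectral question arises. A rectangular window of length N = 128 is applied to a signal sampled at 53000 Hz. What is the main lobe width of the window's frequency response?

For a rectangular window of length N,
the main lobe width in frequency is 2*f_s/N.
= 2*53000/128 = 6625/8 Hz
This determines the minimum frequency separation for resolving two sinusoids.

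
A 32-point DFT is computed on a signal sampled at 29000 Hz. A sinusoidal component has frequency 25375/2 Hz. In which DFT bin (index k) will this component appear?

DFT frequency resolution = f_s/N = 29000/32 = 3625/4 Hz
Bin index k = f_signal / resolution = 25375/2 / 3625/4 = 14
The signal frequency 25375/2 Hz falls in DFT bin k = 14.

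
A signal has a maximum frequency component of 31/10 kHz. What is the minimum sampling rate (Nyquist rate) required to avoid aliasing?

By the Nyquist-Shannon sampling theorem,
the minimum sampling rate (Nyquist rate) must be at least 2 * f_max.
Nyquist rate = 2 * 31/10 kHz = 31/5 kHz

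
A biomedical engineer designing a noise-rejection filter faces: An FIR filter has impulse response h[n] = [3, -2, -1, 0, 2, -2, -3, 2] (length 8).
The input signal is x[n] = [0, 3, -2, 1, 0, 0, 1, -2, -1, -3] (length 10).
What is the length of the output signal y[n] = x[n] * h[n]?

For linear convolution, the output length is:
len(y) = len(x) + len(h) - 1 = 10 + 8 - 1 = 17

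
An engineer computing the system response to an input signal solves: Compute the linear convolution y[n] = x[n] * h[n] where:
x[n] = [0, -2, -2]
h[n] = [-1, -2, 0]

y[n] = sum_k x[k]*h[n-k]. Output length = len(x) + len(h) - 1 = 3 + 3 - 1 = 5.
y[0] = 0*-1 = 0
y[1] = -2*-1 + 0*-2 = 2
y[2] = -2*-1 + -2*-2 + 0*0 = 6
y[3] = -2*-2 + -2*0 = 4
y[4] = -2*0 = 0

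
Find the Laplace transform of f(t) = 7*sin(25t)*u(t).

Standard pair: sin(wt)*u(t) <-> w/(s^2+w^2)
With w = 25: L{7*sin(25t)*u(t)} = 175/(s^2+625)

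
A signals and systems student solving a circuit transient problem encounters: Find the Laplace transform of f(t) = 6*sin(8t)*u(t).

Standard pair: sin(wt)*u(t) <-> w/(s^2+w^2)
With w = 8: L{6*sin(8t)*u(t)} = 48/(s^2+64)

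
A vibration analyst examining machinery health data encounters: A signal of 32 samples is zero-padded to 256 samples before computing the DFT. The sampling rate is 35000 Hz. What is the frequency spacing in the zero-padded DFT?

Original DFT: N = 32, resolution = f_s/N = 35000/32 = 4375/4 Hz
Zero-padded DFT: N = 256, resolution = f_s/N = 35000/256 = 4375/32 Hz
Zero-padding interpolates the spectrum (finer frequency grid)
but does NOT improve the true spectral resolution (ability to resolve close frequencies).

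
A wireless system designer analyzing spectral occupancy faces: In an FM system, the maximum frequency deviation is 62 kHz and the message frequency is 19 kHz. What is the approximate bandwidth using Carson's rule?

Carson's rule: BW = 2*(delta_f + f_m)
= 2*(62 + 19) kHz = 162 kHz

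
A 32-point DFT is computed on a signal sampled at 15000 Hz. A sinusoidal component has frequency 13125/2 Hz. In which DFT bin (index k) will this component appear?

DFT frequency resolution = f_s/N = 15000/32 = 1875/4 Hz
Bin index k = f_signal / resolution = 13125/2 / 1875/4 = 14
The signal frequency 13125/2 Hz falls in DFT bin k = 14.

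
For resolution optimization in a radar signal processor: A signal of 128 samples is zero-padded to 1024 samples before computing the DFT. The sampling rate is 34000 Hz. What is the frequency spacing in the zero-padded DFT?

Original DFT: N = 128, resolution = f_s/N = 34000/128 = 2125/8 Hz
Zero-padded DFT: N = 1024, resolution = f_s/N = 34000/1024 = 2125/64 Hz
Zero-padding interpolates the spectrum (finer frequency grid)
but does NOT improve the true spectral resolution (ability to resolve close frequencies).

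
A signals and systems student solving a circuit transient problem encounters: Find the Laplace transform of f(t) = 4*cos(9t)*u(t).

Standard pair: cos(wt)*u(t) <-> s/(s^2+w^2)
With w = 9: L{4*cos(9t)*u(t)} = 4s/(s^2+81)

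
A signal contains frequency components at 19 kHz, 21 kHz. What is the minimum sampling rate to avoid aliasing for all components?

The highest frequency component is f_max = 21 kHz.
Nyquist rate = 2 * f_max = 2 * 21 kHz = 42 kHz.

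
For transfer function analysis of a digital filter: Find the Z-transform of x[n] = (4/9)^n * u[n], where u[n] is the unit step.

The Z-transform of a^n * u[n] is z/(z-a) for |z| > |a|.
Here a = 4/9, so X(z) = z/(z - (4/9)) = 9z/(9z - 4)
ROC: |z| > 4/9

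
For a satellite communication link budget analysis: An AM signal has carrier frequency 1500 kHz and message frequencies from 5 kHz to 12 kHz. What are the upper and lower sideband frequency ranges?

Upper sideband (USB) = fc + [fm_low, fm_high] = 1500 + [5, 12] = [1505, 1512] kHz
Lower sideband (LSB) = fc - [fm_high, fm_low] = 1500 - [12, 5] = [1488, 1495] kHz
Total occupied spectrum: 1488 kHz to 1512 kHz (plus carrier at 1500 kHz)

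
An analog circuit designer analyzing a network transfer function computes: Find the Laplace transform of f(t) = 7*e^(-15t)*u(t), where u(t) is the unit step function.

Standard Laplace transform pair:
e^(-at)*u(t) <-> 1/(s+a)
With a = 15: L{7*e^(-15t)*u(t)} = 7/(s+15), ROC: Re(s) > -15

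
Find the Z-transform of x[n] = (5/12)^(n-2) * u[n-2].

Time-shifting property: if X(z) = Z{x[n]}, then Z{x[n-d]} = z^(-d) * X(z)
X(z) = z/(z - 5/12) for x[n] = (5/12)^n * u[n]
Z{x[n-2]} = z^(-2) * z/(z - 5/12) = z^(-1)/(z - 5/12)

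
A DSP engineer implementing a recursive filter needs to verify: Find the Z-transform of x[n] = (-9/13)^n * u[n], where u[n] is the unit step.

The Z-transform of a^n * u[n] is z/(z-a) for |z| > |a|.
Here a = -9/13, so X(z) = z/(z - (-9/13)) = 13z/(13z + 9)
ROC: |z| > 9/13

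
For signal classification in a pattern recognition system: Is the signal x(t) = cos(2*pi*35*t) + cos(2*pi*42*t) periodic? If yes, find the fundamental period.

f1 = 35 Hz, f2 = 42 Hz
Period T1 = 1/35, T2 = 1/42
Ratio T1/T2 = 42/35, which is rational.
The signal is periodic with fundamental period T = 1/GCD(35,42) = 1/7 s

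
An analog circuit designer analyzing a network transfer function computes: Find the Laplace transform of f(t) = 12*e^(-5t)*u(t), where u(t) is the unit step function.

Standard Laplace transform pair:
e^(-at)*u(t) <-> 1/(s+a)
With a = 5: L{12*e^(-5t)*u(t)} = 12/(s+5), ROC: Re(s) > -5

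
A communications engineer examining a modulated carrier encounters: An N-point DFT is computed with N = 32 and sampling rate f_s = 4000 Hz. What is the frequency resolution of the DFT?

DFT frequency resolution = f_s / N
= 4000 / 32 = 125 Hz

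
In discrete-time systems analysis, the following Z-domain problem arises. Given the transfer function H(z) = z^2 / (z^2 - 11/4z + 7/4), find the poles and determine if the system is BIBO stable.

Poles are roots of the denominator: z^2 - 11/4z + 7/4 = 0.
Quadratic formula: z = [-(-11/4) +/- sqrt((-11/4)^2 - 4*(7/4))] / 2
Discriminant = 121/16 - 7 = 9/16; sqrt = 3/4.
z = (11/4 +/- 3/4) / 2 => z = 7/4 or z = 1.
|p1| = 7/4, |p2| = 1.
For BIBO stability, all poles must lie inside the unit circle (|p| < 1).
System is UNSTABLE since at least one |p| >= 1.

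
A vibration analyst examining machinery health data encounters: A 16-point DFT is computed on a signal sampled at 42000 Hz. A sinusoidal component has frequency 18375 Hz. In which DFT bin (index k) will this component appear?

DFT frequency resolution = f_s/N = 42000/16 = 2625 Hz
Bin index k = f_signal / resolution = 18375 / 2625 = 7
The signal frequency 18375 Hz falls in DFT bin k = 7.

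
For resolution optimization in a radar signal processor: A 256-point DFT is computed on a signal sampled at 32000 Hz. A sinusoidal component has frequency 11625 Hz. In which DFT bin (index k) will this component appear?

DFT frequency resolution = f_s/N = 32000/256 = 125 Hz
Bin index k = f_signal / resolution = 11625 / 125 = 93
The signal frequency 11625 Hz falls in DFT bin k = 93.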